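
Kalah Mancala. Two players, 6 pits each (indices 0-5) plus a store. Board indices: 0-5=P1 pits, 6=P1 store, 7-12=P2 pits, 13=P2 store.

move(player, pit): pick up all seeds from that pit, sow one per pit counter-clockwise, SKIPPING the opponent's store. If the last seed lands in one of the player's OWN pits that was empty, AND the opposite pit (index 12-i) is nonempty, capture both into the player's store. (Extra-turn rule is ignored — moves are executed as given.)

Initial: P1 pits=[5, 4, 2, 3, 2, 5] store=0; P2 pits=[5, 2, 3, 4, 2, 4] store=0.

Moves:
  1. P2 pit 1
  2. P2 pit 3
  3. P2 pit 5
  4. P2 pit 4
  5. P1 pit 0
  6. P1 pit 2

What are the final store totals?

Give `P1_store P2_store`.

Answer: 2 3

Derivation:
Move 1: P2 pit1 -> P1=[5,4,2,3,2,5](0) P2=[5,0,4,5,2,4](0)
Move 2: P2 pit3 -> P1=[6,5,2,3,2,5](0) P2=[5,0,4,0,3,5](1)
Move 3: P2 pit5 -> P1=[7,6,3,4,2,5](0) P2=[5,0,4,0,3,0](2)
Move 4: P2 pit4 -> P1=[8,6,3,4,2,5](0) P2=[5,0,4,0,0,1](3)
Move 5: P1 pit0 -> P1=[0,7,4,5,3,6](1) P2=[6,1,4,0,0,1](3)
Move 6: P1 pit2 -> P1=[0,7,0,6,4,7](2) P2=[6,1,4,0,0,1](3)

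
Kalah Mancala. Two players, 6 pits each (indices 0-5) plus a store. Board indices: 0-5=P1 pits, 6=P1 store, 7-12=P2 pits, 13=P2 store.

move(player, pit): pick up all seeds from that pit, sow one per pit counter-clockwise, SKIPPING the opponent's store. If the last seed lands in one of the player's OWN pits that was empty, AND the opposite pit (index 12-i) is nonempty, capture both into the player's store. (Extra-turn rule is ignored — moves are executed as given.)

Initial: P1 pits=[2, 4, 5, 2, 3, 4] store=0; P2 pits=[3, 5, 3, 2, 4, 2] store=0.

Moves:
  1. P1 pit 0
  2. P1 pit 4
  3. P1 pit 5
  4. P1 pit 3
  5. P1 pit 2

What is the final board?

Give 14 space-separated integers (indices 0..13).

Move 1: P1 pit0 -> P1=[0,5,6,2,3,4](0) P2=[3,5,3,2,4,2](0)
Move 2: P1 pit4 -> P1=[0,5,6,2,0,5](1) P2=[4,5,3,2,4,2](0)
Move 3: P1 pit5 -> P1=[0,5,6,2,0,0](2) P2=[5,6,4,3,4,2](0)
Move 4: P1 pit3 -> P1=[0,5,6,0,1,0](8) P2=[0,6,4,3,4,2](0)
Move 5: P1 pit2 -> P1=[0,5,0,1,2,1](9) P2=[1,7,4,3,4,2](0)

Answer: 0 5 0 1 2 1 9 1 7 4 3 4 2 0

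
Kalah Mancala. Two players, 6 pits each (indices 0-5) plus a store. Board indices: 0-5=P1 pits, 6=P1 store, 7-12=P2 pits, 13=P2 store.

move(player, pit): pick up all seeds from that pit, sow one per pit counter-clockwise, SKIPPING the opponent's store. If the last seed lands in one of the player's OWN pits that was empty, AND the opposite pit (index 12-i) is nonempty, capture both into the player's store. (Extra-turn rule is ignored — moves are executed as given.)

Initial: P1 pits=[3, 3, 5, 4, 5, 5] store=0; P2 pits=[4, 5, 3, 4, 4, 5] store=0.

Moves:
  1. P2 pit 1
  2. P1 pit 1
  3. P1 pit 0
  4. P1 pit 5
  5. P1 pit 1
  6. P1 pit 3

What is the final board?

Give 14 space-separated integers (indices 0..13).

Move 1: P2 pit1 -> P1=[3,3,5,4,5,5](0) P2=[4,0,4,5,5,6](1)
Move 2: P1 pit1 -> P1=[3,0,6,5,6,5](0) P2=[4,0,4,5,5,6](1)
Move 3: P1 pit0 -> P1=[0,1,7,6,6,5](0) P2=[4,0,4,5,5,6](1)
Move 4: P1 pit5 -> P1=[0,1,7,6,6,0](1) P2=[5,1,5,6,5,6](1)
Move 5: P1 pit1 -> P1=[0,0,8,6,6,0](1) P2=[5,1,5,6,5,6](1)
Move 6: P1 pit3 -> P1=[0,0,8,0,7,1](2) P2=[6,2,6,6,5,6](1)

Answer: 0 0 8 0 7 1 2 6 2 6 6 5 6 1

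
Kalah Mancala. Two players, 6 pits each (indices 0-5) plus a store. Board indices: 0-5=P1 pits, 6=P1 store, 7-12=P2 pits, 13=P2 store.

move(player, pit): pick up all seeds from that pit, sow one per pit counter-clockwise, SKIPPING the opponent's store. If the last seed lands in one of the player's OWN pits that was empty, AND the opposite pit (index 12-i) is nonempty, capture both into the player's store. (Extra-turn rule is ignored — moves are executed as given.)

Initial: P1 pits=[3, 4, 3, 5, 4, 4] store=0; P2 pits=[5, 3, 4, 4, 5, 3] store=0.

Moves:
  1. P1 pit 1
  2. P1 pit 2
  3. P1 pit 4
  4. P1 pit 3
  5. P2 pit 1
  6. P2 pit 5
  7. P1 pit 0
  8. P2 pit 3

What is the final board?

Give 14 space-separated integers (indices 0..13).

Answer: 1 3 3 2 2 8 3 7 0 7 0 7 1 3

Derivation:
Move 1: P1 pit1 -> P1=[3,0,4,6,5,5](0) P2=[5,3,4,4,5,3](0)
Move 2: P1 pit2 -> P1=[3,0,0,7,6,6](1) P2=[5,3,4,4,5,3](0)
Move 3: P1 pit4 -> P1=[3,0,0,7,0,7](2) P2=[6,4,5,5,5,3](0)
Move 4: P1 pit3 -> P1=[3,0,0,0,1,8](3) P2=[7,5,6,6,5,3](0)
Move 5: P2 pit1 -> P1=[3,0,0,0,1,8](3) P2=[7,0,7,7,6,4](1)
Move 6: P2 pit5 -> P1=[4,1,1,0,1,8](3) P2=[7,0,7,7,6,0](2)
Move 7: P1 pit0 -> P1=[0,2,2,1,2,8](3) P2=[7,0,7,7,6,0](2)
Move 8: P2 pit3 -> P1=[1,3,3,2,2,8](3) P2=[7,0,7,0,7,1](3)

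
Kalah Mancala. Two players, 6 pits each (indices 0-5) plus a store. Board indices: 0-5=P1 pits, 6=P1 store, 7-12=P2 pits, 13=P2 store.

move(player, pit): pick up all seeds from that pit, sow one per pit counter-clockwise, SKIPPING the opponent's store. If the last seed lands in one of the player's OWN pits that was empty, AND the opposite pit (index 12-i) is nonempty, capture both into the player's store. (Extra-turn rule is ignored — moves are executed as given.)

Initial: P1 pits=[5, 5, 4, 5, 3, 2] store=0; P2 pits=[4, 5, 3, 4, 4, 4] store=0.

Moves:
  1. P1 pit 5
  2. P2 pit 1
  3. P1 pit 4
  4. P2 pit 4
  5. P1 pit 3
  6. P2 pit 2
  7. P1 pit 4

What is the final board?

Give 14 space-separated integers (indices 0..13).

Answer: 6 6 5 0 0 3 3 7 1 0 6 1 7 3

Derivation:
Move 1: P1 pit5 -> P1=[5,5,4,5,3,0](1) P2=[5,5,3,4,4,4](0)
Move 2: P2 pit1 -> P1=[5,5,4,5,3,0](1) P2=[5,0,4,5,5,5](1)
Move 3: P1 pit4 -> P1=[5,5,4,5,0,1](2) P2=[6,0,4,5,5,5](1)
Move 4: P2 pit4 -> P1=[6,6,5,5,0,1](2) P2=[6,0,4,5,0,6](2)
Move 5: P1 pit3 -> P1=[6,6,5,0,1,2](3) P2=[7,1,4,5,0,6](2)
Move 6: P2 pit2 -> P1=[6,6,5,0,1,2](3) P2=[7,1,0,6,1,7](3)
Move 7: P1 pit4 -> P1=[6,6,5,0,0,3](3) P2=[7,1,0,6,1,7](3)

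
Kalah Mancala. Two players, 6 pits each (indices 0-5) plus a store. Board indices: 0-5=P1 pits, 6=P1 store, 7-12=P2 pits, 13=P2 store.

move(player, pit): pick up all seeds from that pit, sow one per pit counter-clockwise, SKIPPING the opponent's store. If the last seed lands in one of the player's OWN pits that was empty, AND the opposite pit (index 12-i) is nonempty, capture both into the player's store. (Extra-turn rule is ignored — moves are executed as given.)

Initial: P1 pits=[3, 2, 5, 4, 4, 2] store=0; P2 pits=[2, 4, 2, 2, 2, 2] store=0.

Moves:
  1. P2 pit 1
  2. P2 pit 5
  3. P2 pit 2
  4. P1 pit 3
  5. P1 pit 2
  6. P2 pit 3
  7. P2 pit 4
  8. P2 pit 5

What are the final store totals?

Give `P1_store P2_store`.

Move 1: P2 pit1 -> P1=[3,2,5,4,4,2](0) P2=[2,0,3,3,3,3](0)
Move 2: P2 pit5 -> P1=[4,3,5,4,4,2](0) P2=[2,0,3,3,3,0](1)
Move 3: P2 pit2 -> P1=[0,3,5,4,4,2](0) P2=[2,0,0,4,4,0](6)
Move 4: P1 pit3 -> P1=[0,3,5,0,5,3](1) P2=[3,0,0,4,4,0](6)
Move 5: P1 pit2 -> P1=[0,3,0,1,6,4](2) P2=[4,0,0,4,4,0](6)
Move 6: P2 pit3 -> P1=[1,3,0,1,6,4](2) P2=[4,0,0,0,5,1](7)
Move 7: P2 pit4 -> P1=[2,4,1,1,6,4](2) P2=[4,0,0,0,0,2](8)
Move 8: P2 pit5 -> P1=[3,4,1,1,6,4](2) P2=[4,0,0,0,0,0](9)

Answer: 2 9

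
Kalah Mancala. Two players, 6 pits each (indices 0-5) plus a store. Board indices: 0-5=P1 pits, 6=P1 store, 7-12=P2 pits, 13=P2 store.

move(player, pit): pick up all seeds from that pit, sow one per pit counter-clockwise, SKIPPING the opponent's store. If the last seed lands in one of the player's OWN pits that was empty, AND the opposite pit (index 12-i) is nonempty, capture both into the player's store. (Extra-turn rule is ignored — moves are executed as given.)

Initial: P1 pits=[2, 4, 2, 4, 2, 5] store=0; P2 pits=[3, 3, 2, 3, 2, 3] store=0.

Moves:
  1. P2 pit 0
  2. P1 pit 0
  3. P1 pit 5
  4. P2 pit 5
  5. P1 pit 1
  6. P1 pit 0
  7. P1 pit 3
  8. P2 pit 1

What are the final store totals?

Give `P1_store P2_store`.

Answer: 6 2

Derivation:
Move 1: P2 pit0 -> P1=[2,4,2,4,2,5](0) P2=[0,4,3,4,2,3](0)
Move 2: P1 pit0 -> P1=[0,5,3,4,2,5](0) P2=[0,4,3,4,2,3](0)
Move 3: P1 pit5 -> P1=[0,5,3,4,2,0](1) P2=[1,5,4,5,2,3](0)
Move 4: P2 pit5 -> P1=[1,6,3,4,2,0](1) P2=[1,5,4,5,2,0](1)
Move 5: P1 pit1 -> P1=[1,0,4,5,3,1](2) P2=[2,5,4,5,2,0](1)
Move 6: P1 pit0 -> P1=[0,0,4,5,3,1](5) P2=[2,5,4,5,0,0](1)
Move 7: P1 pit3 -> P1=[0,0,4,0,4,2](6) P2=[3,6,4,5,0,0](1)
Move 8: P2 pit1 -> P1=[1,0,4,0,4,2](6) P2=[3,0,5,6,1,1](2)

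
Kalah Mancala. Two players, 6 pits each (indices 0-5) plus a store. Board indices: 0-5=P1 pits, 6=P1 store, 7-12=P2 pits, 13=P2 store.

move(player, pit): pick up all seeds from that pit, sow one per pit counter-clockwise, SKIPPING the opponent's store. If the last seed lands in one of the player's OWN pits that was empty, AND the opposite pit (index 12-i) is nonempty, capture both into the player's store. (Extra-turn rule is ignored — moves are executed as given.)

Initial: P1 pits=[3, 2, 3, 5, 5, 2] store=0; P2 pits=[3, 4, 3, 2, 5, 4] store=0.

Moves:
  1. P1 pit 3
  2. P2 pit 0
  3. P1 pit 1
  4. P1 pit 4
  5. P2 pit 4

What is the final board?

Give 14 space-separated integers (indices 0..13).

Move 1: P1 pit3 -> P1=[3,2,3,0,6,3](1) P2=[4,5,3,2,5,4](0)
Move 2: P2 pit0 -> P1=[3,2,3,0,6,3](1) P2=[0,6,4,3,6,4](0)
Move 3: P1 pit1 -> P1=[3,0,4,0,6,3](6) P2=[0,6,0,3,6,4](0)
Move 4: P1 pit4 -> P1=[3,0,4,0,0,4](7) P2=[1,7,1,4,6,4](0)
Move 5: P2 pit4 -> P1=[4,1,5,1,0,4](7) P2=[1,7,1,4,0,5](1)

Answer: 4 1 5 1 0 4 7 1 7 1 4 0 5 1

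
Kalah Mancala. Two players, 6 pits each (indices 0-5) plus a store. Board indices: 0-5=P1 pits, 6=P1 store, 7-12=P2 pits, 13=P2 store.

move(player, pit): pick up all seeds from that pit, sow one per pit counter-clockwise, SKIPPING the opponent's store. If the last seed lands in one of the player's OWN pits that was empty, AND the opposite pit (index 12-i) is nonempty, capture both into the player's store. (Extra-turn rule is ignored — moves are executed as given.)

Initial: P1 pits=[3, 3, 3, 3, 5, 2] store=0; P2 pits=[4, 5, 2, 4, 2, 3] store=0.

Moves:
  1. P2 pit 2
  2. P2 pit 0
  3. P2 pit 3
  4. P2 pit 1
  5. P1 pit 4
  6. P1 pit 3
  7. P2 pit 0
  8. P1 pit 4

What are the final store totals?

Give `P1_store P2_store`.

Answer: 2 2

Derivation:
Move 1: P2 pit2 -> P1=[3,3,3,3,5,2](0) P2=[4,5,0,5,3,3](0)
Move 2: P2 pit0 -> P1=[3,3,3,3,5,2](0) P2=[0,6,1,6,4,3](0)
Move 3: P2 pit3 -> P1=[4,4,4,3,5,2](0) P2=[0,6,1,0,5,4](1)
Move 4: P2 pit1 -> P1=[5,4,4,3,5,2](0) P2=[0,0,2,1,6,5](2)
Move 5: P1 pit4 -> P1=[5,4,4,3,0,3](1) P2=[1,1,3,1,6,5](2)
Move 6: P1 pit3 -> P1=[5,4,4,0,1,4](2) P2=[1,1,3,1,6,5](2)
Move 7: P2 pit0 -> P1=[5,4,4,0,1,4](2) P2=[0,2,3,1,6,5](2)
Move 8: P1 pit4 -> P1=[5,4,4,0,0,5](2) P2=[0,2,3,1,6,5](2)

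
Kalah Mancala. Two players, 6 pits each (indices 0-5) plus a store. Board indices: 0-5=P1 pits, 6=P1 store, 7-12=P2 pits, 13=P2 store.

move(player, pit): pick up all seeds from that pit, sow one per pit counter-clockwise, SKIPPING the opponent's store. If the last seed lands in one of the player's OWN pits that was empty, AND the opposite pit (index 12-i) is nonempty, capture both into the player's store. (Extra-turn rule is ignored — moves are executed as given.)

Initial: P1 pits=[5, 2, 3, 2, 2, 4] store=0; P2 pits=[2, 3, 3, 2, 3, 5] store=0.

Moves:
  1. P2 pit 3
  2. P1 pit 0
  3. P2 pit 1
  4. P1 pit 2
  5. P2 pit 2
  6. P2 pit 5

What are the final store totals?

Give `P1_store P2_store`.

Answer: 1 2

Derivation:
Move 1: P2 pit3 -> P1=[5,2,3,2,2,4](0) P2=[2,3,3,0,4,6](0)
Move 2: P1 pit0 -> P1=[0,3,4,3,3,5](0) P2=[2,3,3,0,4,6](0)
Move 3: P2 pit1 -> P1=[0,3,4,3,3,5](0) P2=[2,0,4,1,5,6](0)
Move 4: P1 pit2 -> P1=[0,3,0,4,4,6](1) P2=[2,0,4,1,5,6](0)
Move 5: P2 pit2 -> P1=[0,3,0,4,4,6](1) P2=[2,0,0,2,6,7](1)
Move 6: P2 pit5 -> P1=[1,4,1,5,5,7](1) P2=[2,0,0,2,6,0](2)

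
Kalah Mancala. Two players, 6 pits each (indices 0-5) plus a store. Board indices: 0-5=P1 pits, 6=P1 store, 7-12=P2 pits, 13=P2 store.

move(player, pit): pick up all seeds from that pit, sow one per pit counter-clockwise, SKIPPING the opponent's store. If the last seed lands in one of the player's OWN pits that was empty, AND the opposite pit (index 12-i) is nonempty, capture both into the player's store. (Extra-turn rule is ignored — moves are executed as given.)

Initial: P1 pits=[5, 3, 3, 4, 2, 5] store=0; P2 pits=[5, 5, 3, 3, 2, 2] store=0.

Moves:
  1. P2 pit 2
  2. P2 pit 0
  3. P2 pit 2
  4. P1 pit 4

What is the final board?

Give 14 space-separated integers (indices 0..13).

Answer: 5 3 3 4 0 6 1 0 6 0 6 4 4 0

Derivation:
Move 1: P2 pit2 -> P1=[5,3,3,4,2,5](0) P2=[5,5,0,4,3,3](0)
Move 2: P2 pit0 -> P1=[5,3,3,4,2,5](0) P2=[0,6,1,5,4,4](0)
Move 3: P2 pit2 -> P1=[5,3,3,4,2,5](0) P2=[0,6,0,6,4,4](0)
Move 4: P1 pit4 -> P1=[5,3,3,4,0,6](1) P2=[0,6,0,6,4,4](0)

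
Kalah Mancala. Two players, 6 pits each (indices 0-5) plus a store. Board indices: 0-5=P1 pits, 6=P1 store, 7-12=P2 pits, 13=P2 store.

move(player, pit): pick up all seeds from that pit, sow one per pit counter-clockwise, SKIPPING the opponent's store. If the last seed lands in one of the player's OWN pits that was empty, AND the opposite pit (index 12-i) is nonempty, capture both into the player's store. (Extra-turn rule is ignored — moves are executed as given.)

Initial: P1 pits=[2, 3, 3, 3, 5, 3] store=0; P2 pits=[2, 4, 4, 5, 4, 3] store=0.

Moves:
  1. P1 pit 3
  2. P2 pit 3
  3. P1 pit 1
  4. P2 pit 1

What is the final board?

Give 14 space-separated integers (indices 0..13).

Answer: 3 0 4 1 7 5 1 2 0 5 1 6 5 1

Derivation:
Move 1: P1 pit3 -> P1=[2,3,3,0,6,4](1) P2=[2,4,4,5,4,3](0)
Move 2: P2 pit3 -> P1=[3,4,3,0,6,4](1) P2=[2,4,4,0,5,4](1)
Move 3: P1 pit1 -> P1=[3,0,4,1,7,5](1) P2=[2,4,4,0,5,4](1)
Move 4: P2 pit1 -> P1=[3,0,4,1,7,5](1) P2=[2,0,5,1,6,5](1)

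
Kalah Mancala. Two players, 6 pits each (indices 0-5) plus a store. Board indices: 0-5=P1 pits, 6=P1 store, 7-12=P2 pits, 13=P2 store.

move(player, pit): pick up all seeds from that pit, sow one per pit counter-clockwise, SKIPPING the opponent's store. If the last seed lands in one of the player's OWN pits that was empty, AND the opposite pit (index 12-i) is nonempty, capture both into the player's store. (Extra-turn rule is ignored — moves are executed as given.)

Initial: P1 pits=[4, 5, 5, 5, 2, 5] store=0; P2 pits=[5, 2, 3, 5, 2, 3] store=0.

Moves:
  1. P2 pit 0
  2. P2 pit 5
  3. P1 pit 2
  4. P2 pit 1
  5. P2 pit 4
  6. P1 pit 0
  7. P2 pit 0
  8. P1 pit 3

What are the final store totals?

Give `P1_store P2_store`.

Answer: 2 12

Derivation:
Move 1: P2 pit0 -> P1=[4,5,5,5,2,5](0) P2=[0,3,4,6,3,4](0)
Move 2: P2 pit5 -> P1=[5,6,6,5,2,5](0) P2=[0,3,4,6,3,0](1)
Move 3: P1 pit2 -> P1=[5,6,0,6,3,6](1) P2=[1,4,4,6,3,0](1)
Move 4: P2 pit1 -> P1=[0,6,0,6,3,6](1) P2=[1,0,5,7,4,0](7)
Move 5: P2 pit4 -> P1=[1,7,0,6,3,6](1) P2=[1,0,5,7,0,1](8)
Move 6: P1 pit0 -> P1=[0,8,0,6,3,6](1) P2=[1,0,5,7,0,1](8)
Move 7: P2 pit0 -> P1=[0,8,0,6,0,6](1) P2=[0,0,5,7,0,1](12)
Move 8: P1 pit3 -> P1=[0,8,0,0,1,7](2) P2=[1,1,6,7,0,1](12)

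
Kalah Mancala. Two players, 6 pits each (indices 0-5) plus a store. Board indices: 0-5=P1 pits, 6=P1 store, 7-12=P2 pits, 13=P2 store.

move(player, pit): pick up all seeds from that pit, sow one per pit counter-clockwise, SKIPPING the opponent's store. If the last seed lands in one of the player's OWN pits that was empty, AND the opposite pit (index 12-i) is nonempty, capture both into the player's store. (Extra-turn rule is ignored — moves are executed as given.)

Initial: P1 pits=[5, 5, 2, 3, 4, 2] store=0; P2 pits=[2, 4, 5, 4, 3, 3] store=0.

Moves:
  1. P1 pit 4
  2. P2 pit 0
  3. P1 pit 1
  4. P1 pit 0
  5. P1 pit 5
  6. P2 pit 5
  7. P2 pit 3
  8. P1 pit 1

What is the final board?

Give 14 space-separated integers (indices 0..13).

Move 1: P1 pit4 -> P1=[5,5,2,3,0,3](1) P2=[3,5,5,4,3,3](0)
Move 2: P2 pit0 -> P1=[5,5,2,3,0,3](1) P2=[0,6,6,5,3,3](0)
Move 3: P1 pit1 -> P1=[5,0,3,4,1,4](2) P2=[0,6,6,5,3,3](0)
Move 4: P1 pit0 -> P1=[0,1,4,5,2,5](2) P2=[0,6,6,5,3,3](0)
Move 5: P1 pit5 -> P1=[0,1,4,5,2,0](3) P2=[1,7,7,6,3,3](0)
Move 6: P2 pit5 -> P1=[1,2,4,5,2,0](3) P2=[1,7,7,6,3,0](1)
Move 7: P2 pit3 -> P1=[2,3,5,5,2,0](3) P2=[1,7,7,0,4,1](2)
Move 8: P1 pit1 -> P1=[2,0,6,6,3,0](3) P2=[1,7,7,0,4,1](2)

Answer: 2 0 6 6 3 0 3 1 7 7 0 4 1 2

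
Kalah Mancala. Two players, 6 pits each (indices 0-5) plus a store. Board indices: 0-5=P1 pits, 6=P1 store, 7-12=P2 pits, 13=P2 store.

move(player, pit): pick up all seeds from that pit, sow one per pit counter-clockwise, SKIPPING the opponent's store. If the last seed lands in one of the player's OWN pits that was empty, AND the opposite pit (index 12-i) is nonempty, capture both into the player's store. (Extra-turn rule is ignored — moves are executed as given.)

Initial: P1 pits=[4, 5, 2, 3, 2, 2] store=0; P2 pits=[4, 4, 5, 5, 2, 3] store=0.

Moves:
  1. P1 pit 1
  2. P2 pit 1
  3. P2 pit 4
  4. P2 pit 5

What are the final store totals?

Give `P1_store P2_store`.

Answer: 1 2

Derivation:
Move 1: P1 pit1 -> P1=[4,0,3,4,3,3](1) P2=[4,4,5,5,2,3](0)
Move 2: P2 pit1 -> P1=[4,0,3,4,3,3](1) P2=[4,0,6,6,3,4](0)
Move 3: P2 pit4 -> P1=[5,0,3,4,3,3](1) P2=[4,0,6,6,0,5](1)
Move 4: P2 pit5 -> P1=[6,1,4,5,3,3](1) P2=[4,0,6,6,0,0](2)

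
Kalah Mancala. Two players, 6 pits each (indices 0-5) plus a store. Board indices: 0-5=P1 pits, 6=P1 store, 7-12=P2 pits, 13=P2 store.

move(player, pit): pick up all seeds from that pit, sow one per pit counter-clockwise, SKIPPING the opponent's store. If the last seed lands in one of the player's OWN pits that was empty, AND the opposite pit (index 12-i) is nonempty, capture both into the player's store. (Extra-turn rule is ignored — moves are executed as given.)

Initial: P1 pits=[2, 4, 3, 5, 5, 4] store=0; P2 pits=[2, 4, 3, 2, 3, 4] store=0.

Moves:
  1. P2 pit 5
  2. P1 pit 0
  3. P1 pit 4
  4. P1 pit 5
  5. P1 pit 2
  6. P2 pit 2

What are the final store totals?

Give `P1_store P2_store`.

Move 1: P2 pit5 -> P1=[3,5,4,5,5,4](0) P2=[2,4,3,2,3,0](1)
Move 2: P1 pit0 -> P1=[0,6,5,6,5,4](0) P2=[2,4,3,2,3,0](1)
Move 3: P1 pit4 -> P1=[0,6,5,6,0,5](1) P2=[3,5,4,2,3,0](1)
Move 4: P1 pit5 -> P1=[0,6,5,6,0,0](2) P2=[4,6,5,3,3,0](1)
Move 5: P1 pit2 -> P1=[0,6,0,7,1,1](3) P2=[5,6,5,3,3,0](1)
Move 6: P2 pit2 -> P1=[1,6,0,7,1,1](3) P2=[5,6,0,4,4,1](2)

Answer: 3 2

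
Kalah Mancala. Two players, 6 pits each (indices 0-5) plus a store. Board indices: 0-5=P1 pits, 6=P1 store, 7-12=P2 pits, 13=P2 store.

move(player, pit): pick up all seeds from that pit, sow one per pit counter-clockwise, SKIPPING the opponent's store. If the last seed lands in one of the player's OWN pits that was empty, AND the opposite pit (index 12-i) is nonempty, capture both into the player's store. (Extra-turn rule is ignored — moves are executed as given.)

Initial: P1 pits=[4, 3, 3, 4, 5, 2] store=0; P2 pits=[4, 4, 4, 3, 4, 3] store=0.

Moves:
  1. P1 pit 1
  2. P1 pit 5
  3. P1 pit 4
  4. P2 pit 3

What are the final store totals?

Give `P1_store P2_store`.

Answer: 2 1

Derivation:
Move 1: P1 pit1 -> P1=[4,0,4,5,6,2](0) P2=[4,4,4,3,4,3](0)
Move 2: P1 pit5 -> P1=[4,0,4,5,6,0](1) P2=[5,4,4,3,4,3](0)
Move 3: P1 pit4 -> P1=[4,0,4,5,0,1](2) P2=[6,5,5,4,4,3](0)
Move 4: P2 pit3 -> P1=[5,0,4,5,0,1](2) P2=[6,5,5,0,5,4](1)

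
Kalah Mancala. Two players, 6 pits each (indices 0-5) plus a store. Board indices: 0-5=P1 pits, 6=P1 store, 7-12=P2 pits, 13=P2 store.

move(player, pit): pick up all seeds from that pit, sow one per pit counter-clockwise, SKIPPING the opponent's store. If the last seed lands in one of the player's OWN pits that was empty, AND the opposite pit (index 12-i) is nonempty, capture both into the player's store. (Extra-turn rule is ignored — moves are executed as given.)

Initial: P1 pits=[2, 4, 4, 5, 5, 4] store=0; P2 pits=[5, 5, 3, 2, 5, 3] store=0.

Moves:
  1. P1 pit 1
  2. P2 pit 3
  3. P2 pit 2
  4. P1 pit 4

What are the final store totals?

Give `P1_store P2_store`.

Move 1: P1 pit1 -> P1=[2,0,5,6,6,5](0) P2=[5,5,3,2,5,3](0)
Move 2: P2 pit3 -> P1=[2,0,5,6,6,5](0) P2=[5,5,3,0,6,4](0)
Move 3: P2 pit2 -> P1=[2,0,5,6,6,5](0) P2=[5,5,0,1,7,5](0)
Move 4: P1 pit4 -> P1=[2,0,5,6,0,6](1) P2=[6,6,1,2,7,5](0)

Answer: 1 0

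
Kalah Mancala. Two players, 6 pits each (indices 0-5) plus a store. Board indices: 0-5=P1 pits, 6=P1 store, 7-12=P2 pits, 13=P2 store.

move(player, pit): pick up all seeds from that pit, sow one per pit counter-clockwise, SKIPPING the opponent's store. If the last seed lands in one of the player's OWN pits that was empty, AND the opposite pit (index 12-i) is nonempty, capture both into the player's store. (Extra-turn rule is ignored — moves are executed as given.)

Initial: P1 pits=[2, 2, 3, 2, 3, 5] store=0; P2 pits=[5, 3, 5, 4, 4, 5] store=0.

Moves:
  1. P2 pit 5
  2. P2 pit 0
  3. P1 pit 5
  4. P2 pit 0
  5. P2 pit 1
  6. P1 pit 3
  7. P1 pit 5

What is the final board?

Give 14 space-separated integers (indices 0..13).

Answer: 1 3 4 0 4 0 3 0 0 8 7 6 1 6

Derivation:
Move 1: P2 pit5 -> P1=[3,3,4,3,3,5](0) P2=[5,3,5,4,4,0](1)
Move 2: P2 pit0 -> P1=[0,3,4,3,3,5](0) P2=[0,4,6,5,5,0](5)
Move 3: P1 pit5 -> P1=[0,3,4,3,3,0](1) P2=[1,5,7,6,5,0](5)
Move 4: P2 pit0 -> P1=[0,3,4,3,3,0](1) P2=[0,6,7,6,5,0](5)
Move 5: P2 pit1 -> P1=[1,3,4,3,3,0](1) P2=[0,0,8,7,6,1](6)
Move 6: P1 pit3 -> P1=[1,3,4,0,4,1](2) P2=[0,0,8,7,6,1](6)
Move 7: P1 pit5 -> P1=[1,3,4,0,4,0](3) P2=[0,0,8,7,6,1](6)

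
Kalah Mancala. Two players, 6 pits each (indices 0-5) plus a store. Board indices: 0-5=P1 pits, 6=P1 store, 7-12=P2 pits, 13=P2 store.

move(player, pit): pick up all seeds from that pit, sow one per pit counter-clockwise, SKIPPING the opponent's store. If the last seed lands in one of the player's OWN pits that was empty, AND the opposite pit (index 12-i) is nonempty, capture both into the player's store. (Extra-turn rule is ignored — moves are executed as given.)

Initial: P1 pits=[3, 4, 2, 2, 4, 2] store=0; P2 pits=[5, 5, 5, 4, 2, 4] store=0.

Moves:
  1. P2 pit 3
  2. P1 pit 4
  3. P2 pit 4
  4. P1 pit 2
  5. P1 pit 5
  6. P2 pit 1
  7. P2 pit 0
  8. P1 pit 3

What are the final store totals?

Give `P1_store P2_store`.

Answer: 10 3

Derivation:
Move 1: P2 pit3 -> P1=[4,4,2,2,4,2](0) P2=[5,5,5,0,3,5](1)
Move 2: P1 pit4 -> P1=[4,4,2,2,0,3](1) P2=[6,6,5,0,3,5](1)
Move 3: P2 pit4 -> P1=[5,4,2,2,0,3](1) P2=[6,6,5,0,0,6](2)
Move 4: P1 pit2 -> P1=[5,4,0,3,0,3](8) P2=[6,0,5,0,0,6](2)
Move 5: P1 pit5 -> P1=[5,4,0,3,0,0](9) P2=[7,1,5,0,0,6](2)
Move 6: P2 pit1 -> P1=[5,4,0,3,0,0](9) P2=[7,0,6,0,0,6](2)
Move 7: P2 pit0 -> P1=[6,4,0,3,0,0](9) P2=[0,1,7,1,1,7](3)
Move 8: P1 pit3 -> P1=[6,4,0,0,1,1](10) P2=[0,1,7,1,1,7](3)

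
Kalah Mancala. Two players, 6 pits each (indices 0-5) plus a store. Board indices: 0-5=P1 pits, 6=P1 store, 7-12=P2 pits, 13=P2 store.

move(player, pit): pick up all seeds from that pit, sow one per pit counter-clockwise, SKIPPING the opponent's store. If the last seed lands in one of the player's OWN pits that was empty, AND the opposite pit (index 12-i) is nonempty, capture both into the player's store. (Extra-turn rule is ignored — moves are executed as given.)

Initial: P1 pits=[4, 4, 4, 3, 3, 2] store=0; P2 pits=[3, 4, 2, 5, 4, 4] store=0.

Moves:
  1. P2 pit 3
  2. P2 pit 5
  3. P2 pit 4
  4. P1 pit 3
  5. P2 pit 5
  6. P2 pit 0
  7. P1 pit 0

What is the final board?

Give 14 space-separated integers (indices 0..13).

Move 1: P2 pit3 -> P1=[5,5,4,3,3,2](0) P2=[3,4,2,0,5,5](1)
Move 2: P2 pit5 -> P1=[6,6,5,4,3,2](0) P2=[3,4,2,0,5,0](2)
Move 3: P2 pit4 -> P1=[7,7,6,4,3,2](0) P2=[3,4,2,0,0,1](3)
Move 4: P1 pit3 -> P1=[7,7,6,0,4,3](1) P2=[4,4,2,0,0,1](3)
Move 5: P2 pit5 -> P1=[7,7,6,0,4,3](1) P2=[4,4,2,0,0,0](4)
Move 6: P2 pit0 -> P1=[7,0,6,0,4,3](1) P2=[0,5,3,1,0,0](12)
Move 7: P1 pit0 -> P1=[0,1,7,1,5,4](2) P2=[1,5,3,1,0,0](12)

Answer: 0 1 7 1 5 4 2 1 5 3 1 0 0 12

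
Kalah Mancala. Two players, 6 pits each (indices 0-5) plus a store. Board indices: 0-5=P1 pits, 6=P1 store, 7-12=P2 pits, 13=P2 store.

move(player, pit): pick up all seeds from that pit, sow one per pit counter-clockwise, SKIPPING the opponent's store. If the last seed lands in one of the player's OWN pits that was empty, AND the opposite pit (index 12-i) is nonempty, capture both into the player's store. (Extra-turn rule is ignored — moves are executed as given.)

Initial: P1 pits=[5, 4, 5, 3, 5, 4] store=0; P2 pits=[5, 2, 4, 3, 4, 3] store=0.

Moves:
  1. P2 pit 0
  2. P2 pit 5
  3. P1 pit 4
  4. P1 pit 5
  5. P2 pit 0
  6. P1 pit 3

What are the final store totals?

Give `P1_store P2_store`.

Answer: 3 1

Derivation:
Move 1: P2 pit0 -> P1=[5,4,5,3,5,4](0) P2=[0,3,5,4,5,4](0)
Move 2: P2 pit5 -> P1=[6,5,6,3,5,4](0) P2=[0,3,5,4,5,0](1)
Move 3: P1 pit4 -> P1=[6,5,6,3,0,5](1) P2=[1,4,6,4,5,0](1)
Move 4: P1 pit5 -> P1=[6,5,6,3,0,0](2) P2=[2,5,7,5,5,0](1)
Move 5: P2 pit0 -> P1=[6,5,6,3,0,0](2) P2=[0,6,8,5,5,0](1)
Move 6: P1 pit3 -> P1=[6,5,6,0,1,1](3) P2=[0,6,8,5,5,0](1)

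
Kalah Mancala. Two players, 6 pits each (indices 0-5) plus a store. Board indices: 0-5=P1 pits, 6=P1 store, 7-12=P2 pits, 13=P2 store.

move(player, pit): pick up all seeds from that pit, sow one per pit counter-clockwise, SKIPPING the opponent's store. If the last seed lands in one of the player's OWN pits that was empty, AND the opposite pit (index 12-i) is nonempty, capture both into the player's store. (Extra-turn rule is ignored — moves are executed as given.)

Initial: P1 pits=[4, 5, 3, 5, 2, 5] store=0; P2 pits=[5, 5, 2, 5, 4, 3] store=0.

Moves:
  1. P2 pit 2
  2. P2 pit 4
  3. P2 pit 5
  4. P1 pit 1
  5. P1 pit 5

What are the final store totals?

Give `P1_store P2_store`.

Move 1: P2 pit2 -> P1=[4,5,3,5,2,5](0) P2=[5,5,0,6,5,3](0)
Move 2: P2 pit4 -> P1=[5,6,4,5,2,5](0) P2=[5,5,0,6,0,4](1)
Move 3: P2 pit5 -> P1=[6,7,5,5,2,5](0) P2=[5,5,0,6,0,0](2)
Move 4: P1 pit1 -> P1=[6,0,6,6,3,6](1) P2=[6,6,0,6,0,0](2)
Move 5: P1 pit5 -> P1=[6,0,6,6,3,0](2) P2=[7,7,1,7,1,0](2)

Answer: 2 2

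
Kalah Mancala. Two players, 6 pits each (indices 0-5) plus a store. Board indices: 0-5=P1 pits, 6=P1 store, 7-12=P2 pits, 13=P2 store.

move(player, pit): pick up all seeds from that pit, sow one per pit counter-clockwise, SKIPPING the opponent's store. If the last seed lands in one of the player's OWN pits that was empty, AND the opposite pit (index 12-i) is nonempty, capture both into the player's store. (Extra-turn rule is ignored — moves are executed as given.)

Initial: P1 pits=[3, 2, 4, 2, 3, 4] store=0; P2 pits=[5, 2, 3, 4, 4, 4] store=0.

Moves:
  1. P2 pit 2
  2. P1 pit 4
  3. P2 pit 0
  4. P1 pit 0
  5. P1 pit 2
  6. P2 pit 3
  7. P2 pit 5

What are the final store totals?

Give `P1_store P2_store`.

Answer: 2 3

Derivation:
Move 1: P2 pit2 -> P1=[3,2,4,2,3,4](0) P2=[5,2,0,5,5,5](0)
Move 2: P1 pit4 -> P1=[3,2,4,2,0,5](1) P2=[6,2,0,5,5,5](0)
Move 3: P2 pit0 -> P1=[3,2,4,2,0,5](1) P2=[0,3,1,6,6,6](1)
Move 4: P1 pit0 -> P1=[0,3,5,3,0,5](1) P2=[0,3,1,6,6,6](1)
Move 5: P1 pit2 -> P1=[0,3,0,4,1,6](2) P2=[1,3,1,6,6,6](1)
Move 6: P2 pit3 -> P1=[1,4,1,4,1,6](2) P2=[1,3,1,0,7,7](2)
Move 7: P2 pit5 -> P1=[2,5,2,5,2,7](2) P2=[1,3,1,0,7,0](3)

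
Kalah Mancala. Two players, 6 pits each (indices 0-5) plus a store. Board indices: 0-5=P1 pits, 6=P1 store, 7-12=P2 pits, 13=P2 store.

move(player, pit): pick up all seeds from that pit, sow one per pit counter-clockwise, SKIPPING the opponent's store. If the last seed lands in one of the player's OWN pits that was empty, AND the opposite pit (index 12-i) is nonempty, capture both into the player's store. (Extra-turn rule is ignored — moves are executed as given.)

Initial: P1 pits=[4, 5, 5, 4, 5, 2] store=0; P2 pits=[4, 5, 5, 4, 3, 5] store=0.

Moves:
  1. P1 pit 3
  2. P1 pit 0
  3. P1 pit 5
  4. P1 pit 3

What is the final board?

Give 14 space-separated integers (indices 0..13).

Move 1: P1 pit3 -> P1=[4,5,5,0,6,3](1) P2=[5,5,5,4,3,5](0)
Move 2: P1 pit0 -> P1=[0,6,6,1,7,3](1) P2=[5,5,5,4,3,5](0)
Move 3: P1 pit5 -> P1=[0,6,6,1,7,0](2) P2=[6,6,5,4,3,5](0)
Move 4: P1 pit3 -> P1=[0,6,6,0,8,0](2) P2=[6,6,5,4,3,5](0)

Answer: 0 6 6 0 8 0 2 6 6 5 4 3 5 0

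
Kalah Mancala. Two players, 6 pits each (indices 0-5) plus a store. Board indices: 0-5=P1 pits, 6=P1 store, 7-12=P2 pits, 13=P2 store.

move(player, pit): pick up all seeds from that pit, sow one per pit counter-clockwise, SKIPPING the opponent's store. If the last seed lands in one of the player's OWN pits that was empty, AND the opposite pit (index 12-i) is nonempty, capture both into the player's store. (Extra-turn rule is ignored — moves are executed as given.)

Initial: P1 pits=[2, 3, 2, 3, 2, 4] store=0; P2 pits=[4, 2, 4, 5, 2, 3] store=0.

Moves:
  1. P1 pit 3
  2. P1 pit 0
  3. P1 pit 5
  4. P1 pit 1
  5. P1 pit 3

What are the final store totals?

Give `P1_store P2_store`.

Move 1: P1 pit3 -> P1=[2,3,2,0,3,5](1) P2=[4,2,4,5,2,3](0)
Move 2: P1 pit0 -> P1=[0,4,3,0,3,5](1) P2=[4,2,4,5,2,3](0)
Move 3: P1 pit5 -> P1=[0,4,3,0,3,0](2) P2=[5,3,5,6,2,3](0)
Move 4: P1 pit1 -> P1=[0,0,4,1,4,0](8) P2=[0,3,5,6,2,3](0)
Move 5: P1 pit3 -> P1=[0,0,4,0,5,0](8) P2=[0,3,5,6,2,3](0)

Answer: 8 0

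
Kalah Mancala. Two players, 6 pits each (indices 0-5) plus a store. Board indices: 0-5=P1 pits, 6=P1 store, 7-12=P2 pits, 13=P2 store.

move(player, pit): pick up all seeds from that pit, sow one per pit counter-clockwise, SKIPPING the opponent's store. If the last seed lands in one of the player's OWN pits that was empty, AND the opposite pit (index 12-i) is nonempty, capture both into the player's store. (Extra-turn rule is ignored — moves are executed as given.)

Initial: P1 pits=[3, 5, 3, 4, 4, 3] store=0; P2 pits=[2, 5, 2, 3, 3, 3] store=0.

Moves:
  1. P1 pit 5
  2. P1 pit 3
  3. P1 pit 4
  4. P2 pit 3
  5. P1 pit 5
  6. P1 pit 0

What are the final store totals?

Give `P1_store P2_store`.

Answer: 8 1

Derivation:
Move 1: P1 pit5 -> P1=[3,5,3,4,4,0](1) P2=[3,6,2,3,3,3](0)
Move 2: P1 pit3 -> P1=[3,5,3,0,5,1](2) P2=[4,6,2,3,3,3](0)
Move 3: P1 pit4 -> P1=[3,5,3,0,0,2](3) P2=[5,7,3,3,3,3](0)
Move 4: P2 pit3 -> P1=[3,5,3,0,0,2](3) P2=[5,7,3,0,4,4](1)
Move 5: P1 pit5 -> P1=[3,5,3,0,0,0](4) P2=[6,7,3,0,4,4](1)
Move 6: P1 pit0 -> P1=[0,6,4,0,0,0](8) P2=[6,7,0,0,4,4](1)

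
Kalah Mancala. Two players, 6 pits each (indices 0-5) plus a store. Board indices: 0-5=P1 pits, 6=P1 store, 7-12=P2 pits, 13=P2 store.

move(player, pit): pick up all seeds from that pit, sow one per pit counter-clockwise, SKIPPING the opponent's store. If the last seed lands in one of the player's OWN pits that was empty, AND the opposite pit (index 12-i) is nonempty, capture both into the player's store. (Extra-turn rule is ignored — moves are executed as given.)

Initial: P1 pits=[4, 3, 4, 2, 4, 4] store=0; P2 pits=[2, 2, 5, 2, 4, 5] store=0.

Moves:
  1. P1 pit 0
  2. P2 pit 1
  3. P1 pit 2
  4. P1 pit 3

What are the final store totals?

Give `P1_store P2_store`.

Move 1: P1 pit0 -> P1=[0,4,5,3,5,4](0) P2=[2,2,5,2,4,5](0)
Move 2: P2 pit1 -> P1=[0,4,5,3,5,4](0) P2=[2,0,6,3,4,5](0)
Move 3: P1 pit2 -> P1=[0,4,0,4,6,5](1) P2=[3,0,6,3,4,5](0)
Move 4: P1 pit3 -> P1=[0,4,0,0,7,6](2) P2=[4,0,6,3,4,5](0)

Answer: 2 0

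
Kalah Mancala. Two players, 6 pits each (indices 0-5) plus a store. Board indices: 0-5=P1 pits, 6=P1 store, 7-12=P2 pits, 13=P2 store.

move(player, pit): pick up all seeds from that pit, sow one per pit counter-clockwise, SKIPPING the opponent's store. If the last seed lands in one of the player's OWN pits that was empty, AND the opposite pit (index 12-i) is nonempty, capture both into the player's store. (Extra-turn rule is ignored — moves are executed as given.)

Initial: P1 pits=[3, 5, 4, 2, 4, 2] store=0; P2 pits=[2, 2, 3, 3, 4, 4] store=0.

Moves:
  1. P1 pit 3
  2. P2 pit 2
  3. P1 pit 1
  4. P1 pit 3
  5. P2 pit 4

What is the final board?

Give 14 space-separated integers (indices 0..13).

Answer: 4 1 6 0 7 4 1 2 2 0 4 0 6 1

Derivation:
Move 1: P1 pit3 -> P1=[3,5,4,0,5,3](0) P2=[2,2,3,3,4,4](0)
Move 2: P2 pit2 -> P1=[3,5,4,0,5,3](0) P2=[2,2,0,4,5,5](0)
Move 3: P1 pit1 -> P1=[3,0,5,1,6,4](1) P2=[2,2,0,4,5,5](0)
Move 4: P1 pit3 -> P1=[3,0,5,0,7,4](1) P2=[2,2,0,4,5,5](0)
Move 5: P2 pit4 -> P1=[4,1,6,0,7,4](1) P2=[2,2,0,4,0,6](1)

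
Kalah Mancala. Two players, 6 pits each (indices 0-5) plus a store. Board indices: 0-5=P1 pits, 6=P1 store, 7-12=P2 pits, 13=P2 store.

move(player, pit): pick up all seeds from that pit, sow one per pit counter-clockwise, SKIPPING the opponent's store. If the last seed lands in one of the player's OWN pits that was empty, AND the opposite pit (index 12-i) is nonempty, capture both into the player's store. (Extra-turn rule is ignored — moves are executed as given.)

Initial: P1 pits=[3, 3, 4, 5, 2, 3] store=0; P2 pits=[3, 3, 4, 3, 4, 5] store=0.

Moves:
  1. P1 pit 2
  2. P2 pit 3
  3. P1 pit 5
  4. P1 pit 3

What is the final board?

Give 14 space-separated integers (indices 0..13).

Move 1: P1 pit2 -> P1=[3,3,0,6,3,4](1) P2=[3,3,4,3,4,5](0)
Move 2: P2 pit3 -> P1=[3,3,0,6,3,4](1) P2=[3,3,4,0,5,6](1)
Move 3: P1 pit5 -> P1=[3,3,0,6,3,0](2) P2=[4,4,5,0,5,6](1)
Move 4: P1 pit3 -> P1=[3,3,0,0,4,1](3) P2=[5,5,6,0,5,6](1)

Answer: 3 3 0 0 4 1 3 5 5 6 0 5 6 1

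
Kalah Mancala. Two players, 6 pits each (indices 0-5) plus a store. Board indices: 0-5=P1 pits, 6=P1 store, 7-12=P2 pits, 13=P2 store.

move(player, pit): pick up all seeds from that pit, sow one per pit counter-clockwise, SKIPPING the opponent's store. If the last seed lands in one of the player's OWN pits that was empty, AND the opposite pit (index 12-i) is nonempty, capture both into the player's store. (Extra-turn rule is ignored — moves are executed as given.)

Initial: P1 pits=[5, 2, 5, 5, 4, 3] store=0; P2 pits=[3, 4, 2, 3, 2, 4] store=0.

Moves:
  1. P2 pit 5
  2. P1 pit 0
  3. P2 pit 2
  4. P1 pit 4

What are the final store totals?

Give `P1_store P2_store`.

Answer: 2 1

Derivation:
Move 1: P2 pit5 -> P1=[6,3,6,5,4,3](0) P2=[3,4,2,3,2,0](1)
Move 2: P1 pit0 -> P1=[0,4,7,6,5,4](1) P2=[3,4,2,3,2,0](1)
Move 3: P2 pit2 -> P1=[0,4,7,6,5,4](1) P2=[3,4,0,4,3,0](1)
Move 4: P1 pit4 -> P1=[0,4,7,6,0,5](2) P2=[4,5,1,4,3,0](1)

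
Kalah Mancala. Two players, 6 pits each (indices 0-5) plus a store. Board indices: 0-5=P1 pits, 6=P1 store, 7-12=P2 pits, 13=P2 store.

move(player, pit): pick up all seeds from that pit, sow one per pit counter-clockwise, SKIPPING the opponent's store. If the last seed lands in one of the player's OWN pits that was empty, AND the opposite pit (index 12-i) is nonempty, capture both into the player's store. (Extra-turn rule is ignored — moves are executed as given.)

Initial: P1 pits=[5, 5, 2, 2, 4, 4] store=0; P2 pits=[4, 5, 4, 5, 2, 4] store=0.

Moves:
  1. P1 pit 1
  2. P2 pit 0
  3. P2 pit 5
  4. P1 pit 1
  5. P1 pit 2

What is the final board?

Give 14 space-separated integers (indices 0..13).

Move 1: P1 pit1 -> P1=[5,0,3,3,5,5](1) P2=[4,5,4,5,2,4](0)
Move 2: P2 pit0 -> P1=[5,0,3,3,5,5](1) P2=[0,6,5,6,3,4](0)
Move 3: P2 pit5 -> P1=[6,1,4,3,5,5](1) P2=[0,6,5,6,3,0](1)
Move 4: P1 pit1 -> P1=[6,0,5,3,5,5](1) P2=[0,6,5,6,3,0](1)
Move 5: P1 pit2 -> P1=[6,0,0,4,6,6](2) P2=[1,6,5,6,3,0](1)

Answer: 6 0 0 4 6 6 2 1 6 5 6 3 0 1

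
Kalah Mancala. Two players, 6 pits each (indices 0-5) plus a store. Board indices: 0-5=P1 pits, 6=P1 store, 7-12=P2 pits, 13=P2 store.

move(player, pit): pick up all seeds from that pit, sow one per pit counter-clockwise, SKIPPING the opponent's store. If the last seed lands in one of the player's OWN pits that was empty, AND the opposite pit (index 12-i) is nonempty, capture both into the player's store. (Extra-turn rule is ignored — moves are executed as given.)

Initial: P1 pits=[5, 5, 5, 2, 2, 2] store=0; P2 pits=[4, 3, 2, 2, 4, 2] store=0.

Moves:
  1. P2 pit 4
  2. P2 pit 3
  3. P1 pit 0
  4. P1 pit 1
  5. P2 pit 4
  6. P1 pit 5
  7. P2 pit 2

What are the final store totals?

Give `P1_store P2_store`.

Answer: 3 1

Derivation:
Move 1: P2 pit4 -> P1=[6,6,5,2,2,2](0) P2=[4,3,2,2,0,3](1)
Move 2: P2 pit3 -> P1=[6,6,5,2,2,2](0) P2=[4,3,2,0,1,4](1)
Move 3: P1 pit0 -> P1=[0,7,6,3,3,3](1) P2=[4,3,2,0,1,4](1)
Move 4: P1 pit1 -> P1=[0,0,7,4,4,4](2) P2=[5,4,2,0,1,4](1)
Move 5: P2 pit4 -> P1=[0,0,7,4,4,4](2) P2=[5,4,2,0,0,5](1)
Move 6: P1 pit5 -> P1=[0,0,7,4,4,0](3) P2=[6,5,3,0,0,5](1)
Move 7: P2 pit2 -> P1=[0,0,7,4,4,0](3) P2=[6,5,0,1,1,6](1)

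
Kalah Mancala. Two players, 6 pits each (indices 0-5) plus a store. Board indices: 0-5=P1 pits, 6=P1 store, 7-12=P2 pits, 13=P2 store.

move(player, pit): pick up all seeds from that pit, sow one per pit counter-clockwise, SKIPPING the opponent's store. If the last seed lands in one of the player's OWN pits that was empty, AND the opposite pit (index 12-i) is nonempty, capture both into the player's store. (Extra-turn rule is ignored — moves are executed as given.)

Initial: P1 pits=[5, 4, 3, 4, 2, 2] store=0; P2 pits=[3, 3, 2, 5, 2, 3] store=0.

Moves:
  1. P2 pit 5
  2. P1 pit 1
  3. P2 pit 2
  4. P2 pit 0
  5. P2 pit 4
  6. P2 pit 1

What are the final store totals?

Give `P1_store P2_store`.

Answer: 1 2

Derivation:
Move 1: P2 pit5 -> P1=[6,5,3,4,2,2](0) P2=[3,3,2,5,2,0](1)
Move 2: P1 pit1 -> P1=[6,0,4,5,3,3](1) P2=[3,3,2,5,2,0](1)
Move 3: P2 pit2 -> P1=[6,0,4,5,3,3](1) P2=[3,3,0,6,3,0](1)
Move 4: P2 pit0 -> P1=[6,0,4,5,3,3](1) P2=[0,4,1,7,3,0](1)
Move 5: P2 pit4 -> P1=[7,0,4,5,3,3](1) P2=[0,4,1,7,0,1](2)
Move 6: P2 pit1 -> P1=[7,0,4,5,3,3](1) P2=[0,0,2,8,1,2](2)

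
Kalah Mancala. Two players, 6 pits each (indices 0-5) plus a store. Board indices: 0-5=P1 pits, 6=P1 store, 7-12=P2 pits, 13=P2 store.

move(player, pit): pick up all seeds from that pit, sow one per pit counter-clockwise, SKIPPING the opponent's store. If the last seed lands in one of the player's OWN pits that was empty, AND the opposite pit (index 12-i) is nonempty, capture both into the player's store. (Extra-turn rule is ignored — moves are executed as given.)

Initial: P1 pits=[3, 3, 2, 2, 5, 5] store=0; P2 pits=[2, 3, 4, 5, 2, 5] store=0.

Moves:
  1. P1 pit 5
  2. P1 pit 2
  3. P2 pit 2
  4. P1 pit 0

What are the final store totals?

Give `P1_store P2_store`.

Move 1: P1 pit5 -> P1=[3,3,2,2,5,0](1) P2=[3,4,5,6,2,5](0)
Move 2: P1 pit2 -> P1=[3,3,0,3,6,0](1) P2=[3,4,5,6,2,5](0)
Move 3: P2 pit2 -> P1=[4,3,0,3,6,0](1) P2=[3,4,0,7,3,6](1)
Move 4: P1 pit0 -> P1=[0,4,1,4,7,0](1) P2=[3,4,0,7,3,6](1)

Answer: 1 1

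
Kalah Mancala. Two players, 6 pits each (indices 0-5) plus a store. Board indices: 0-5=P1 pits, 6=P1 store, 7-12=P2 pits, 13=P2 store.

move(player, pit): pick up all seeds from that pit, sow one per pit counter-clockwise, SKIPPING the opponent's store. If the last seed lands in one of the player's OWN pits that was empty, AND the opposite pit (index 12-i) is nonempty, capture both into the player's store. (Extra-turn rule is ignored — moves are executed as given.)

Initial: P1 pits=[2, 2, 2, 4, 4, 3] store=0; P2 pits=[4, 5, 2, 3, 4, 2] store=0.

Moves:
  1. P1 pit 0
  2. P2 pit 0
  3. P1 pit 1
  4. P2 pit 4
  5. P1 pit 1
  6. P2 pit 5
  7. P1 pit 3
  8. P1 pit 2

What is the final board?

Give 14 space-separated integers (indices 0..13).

Answer: 2 1 0 1 7 5 2 2 8 3 4 0 0 2

Derivation:
Move 1: P1 pit0 -> P1=[0,3,3,4,4,3](0) P2=[4,5,2,3,4,2](0)
Move 2: P2 pit0 -> P1=[0,3,3,4,4,3](0) P2=[0,6,3,4,5,2](0)
Move 3: P1 pit1 -> P1=[0,0,4,5,5,3](0) P2=[0,6,3,4,5,2](0)
Move 4: P2 pit4 -> P1=[1,1,5,5,5,3](0) P2=[0,6,3,4,0,3](1)
Move 5: P1 pit1 -> P1=[1,0,6,5,5,3](0) P2=[0,6,3,4,0,3](1)
Move 6: P2 pit5 -> P1=[2,1,6,5,5,3](0) P2=[0,6,3,4,0,0](2)
Move 7: P1 pit3 -> P1=[2,1,6,0,6,4](1) P2=[1,7,3,4,0,0](2)
Move 8: P1 pit2 -> P1=[2,1,0,1,7,5](2) P2=[2,8,3,4,0,0](2)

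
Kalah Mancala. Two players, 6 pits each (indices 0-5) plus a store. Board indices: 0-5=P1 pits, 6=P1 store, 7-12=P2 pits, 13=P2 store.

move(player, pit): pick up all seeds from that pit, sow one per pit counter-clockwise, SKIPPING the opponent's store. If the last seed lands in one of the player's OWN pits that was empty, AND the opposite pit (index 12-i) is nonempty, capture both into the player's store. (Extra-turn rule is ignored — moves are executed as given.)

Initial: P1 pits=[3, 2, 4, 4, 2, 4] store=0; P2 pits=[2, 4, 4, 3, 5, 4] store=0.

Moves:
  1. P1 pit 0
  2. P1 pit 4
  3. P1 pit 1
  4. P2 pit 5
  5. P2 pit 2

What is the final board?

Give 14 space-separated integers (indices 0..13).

Move 1: P1 pit0 -> P1=[0,3,5,5,2,4](0) P2=[2,4,4,3,5,4](0)
Move 2: P1 pit4 -> P1=[0,3,5,5,0,5](1) P2=[2,4,4,3,5,4](0)
Move 3: P1 pit1 -> P1=[0,0,6,6,0,5](6) P2=[2,0,4,3,5,4](0)
Move 4: P2 pit5 -> P1=[1,1,7,6,0,5](6) P2=[2,0,4,3,5,0](1)
Move 5: P2 pit2 -> P1=[1,1,7,6,0,5](6) P2=[2,0,0,4,6,1](2)

Answer: 1 1 7 6 0 5 6 2 0 0 4 6 1 2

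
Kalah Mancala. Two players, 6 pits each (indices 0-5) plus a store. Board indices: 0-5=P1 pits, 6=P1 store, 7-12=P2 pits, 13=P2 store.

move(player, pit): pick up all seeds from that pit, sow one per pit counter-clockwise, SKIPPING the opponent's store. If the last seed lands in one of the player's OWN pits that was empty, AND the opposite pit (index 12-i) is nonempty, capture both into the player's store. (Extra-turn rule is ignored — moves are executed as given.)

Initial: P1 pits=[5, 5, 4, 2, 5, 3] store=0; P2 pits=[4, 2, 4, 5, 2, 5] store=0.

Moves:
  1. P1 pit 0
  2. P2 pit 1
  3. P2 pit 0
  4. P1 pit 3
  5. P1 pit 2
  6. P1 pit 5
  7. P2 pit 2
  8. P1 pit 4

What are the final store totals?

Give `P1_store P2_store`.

Move 1: P1 pit0 -> P1=[0,6,5,3,6,4](0) P2=[4,2,4,5,2,5](0)
Move 2: P2 pit1 -> P1=[0,6,5,3,6,4](0) P2=[4,0,5,6,2,5](0)
Move 3: P2 pit0 -> P1=[0,6,5,3,6,4](0) P2=[0,1,6,7,3,5](0)
Move 4: P1 pit3 -> P1=[0,6,5,0,7,5](1) P2=[0,1,6,7,3,5](0)
Move 5: P1 pit2 -> P1=[0,6,0,1,8,6](2) P2=[1,1,6,7,3,5](0)
Move 6: P1 pit5 -> P1=[0,6,0,1,8,0](3) P2=[2,2,7,8,4,5](0)
Move 7: P2 pit2 -> P1=[1,7,1,1,8,0](3) P2=[2,2,0,9,5,6](1)
Move 8: P1 pit4 -> P1=[1,7,1,1,0,1](4) P2=[3,3,1,10,6,7](1)

Answer: 4 1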